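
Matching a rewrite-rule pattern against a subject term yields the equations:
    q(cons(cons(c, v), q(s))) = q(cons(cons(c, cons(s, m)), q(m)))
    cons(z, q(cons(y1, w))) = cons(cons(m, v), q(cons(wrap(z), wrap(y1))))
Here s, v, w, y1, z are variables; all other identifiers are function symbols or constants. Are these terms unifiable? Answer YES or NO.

YES

Decompose q/1: cons(cons(c, v), q(s)) = cons(cons(c, cons(s, m)), q(m)).
Decompose cons/2: cons(c, v) = cons(c, cons(s, m)),  q(s) = q(m).
Decompose cons/2: c = c,  v = cons(s, m).
Delete trivial equation c = c.
Bind v := cons(s, m); substituting into the one remaining equation that mentions v gives: cons(z, q(cons(y1, w))) = cons(cons(m, cons(s, m)), q(cons(wrap(z), wrap(y1)))).
Decompose q/1: s = m.
Bind s := m; substituting into the remaining equation gives: cons(z, q(cons(y1, w))) = cons(cons(m, cons(m, m)), q(cons(wrap(z), wrap(y1)))). Substituting into the earlier binding gives v := cons(m, m).
Decompose cons/2: z = cons(m, cons(m, m)),  q(cons(y1, w)) = q(cons(wrap(z), wrap(y1))).
Bind z := cons(m, cons(m, m)); substituting into the remaining equation gives: q(cons(y1, w)) = q(cons(wrap(cons(m, cons(m, m))), wrap(y1))).
Decompose q/1: cons(y1, w) = cons(wrap(cons(m, cons(m, m))), wrap(y1)).
Decompose cons/2: y1 = wrap(cons(m, cons(m, m))),  w = wrap(y1).
Bind y1 := wrap(cons(m, cons(m, m))); substituting into the remaining equation gives: w = wrap(wrap(cons(m, cons(m, m)))).
Bind w := wrap(wrap(cons(m, cons(m, m)))).
No equations remain and no clash or occurs-check failure arose, so a unifier exists.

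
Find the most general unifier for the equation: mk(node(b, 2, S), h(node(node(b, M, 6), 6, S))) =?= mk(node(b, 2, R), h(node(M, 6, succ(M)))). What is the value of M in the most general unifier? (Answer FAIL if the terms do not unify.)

Decompose mk/2: node(b, 2, S) =?= node(b, 2, R),  h(node(node(b, M, 6), 6, S)) =?= h(node(M, 6, succ(M))).
Decompose node/3: b =?= b,  2 =?= 2,  S =?= R.
Delete trivial equation b =?= b.
Delete trivial equation 2 =?= 2.
Bind S := R; substituting into the remaining equation gives: h(node(node(b, M, 6), 6, R)) =?= h(node(M, 6, succ(M))).
Decompose h/1: node(node(b, M, 6), 6, R) =?= node(M, 6, succ(M)).
Decompose node/3: node(b, M, 6) =?= M,  6 =?= 6,  R =?= succ(M).
Occurs check fails: M occurs in node(b, M, 6); the equation M =?= node(b, M, 6) has no finite solution.

FAIL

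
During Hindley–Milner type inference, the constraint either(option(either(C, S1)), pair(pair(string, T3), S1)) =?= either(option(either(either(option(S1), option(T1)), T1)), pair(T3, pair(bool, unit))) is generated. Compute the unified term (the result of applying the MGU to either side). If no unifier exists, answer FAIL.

FAIL

Decompose either/2: option(either(C, S1)) =?= option(either(either(option(S1), option(T1)), T1)),  pair(pair(string, T3), S1) =?= pair(T3, pair(bool, unit)).
Decompose option/1: either(C, S1) =?= either(either(option(S1), option(T1)), T1).
Decompose either/2: C =?= either(option(S1), option(T1)),  S1 =?= T1.
Bind C := either(option(S1), option(T1)); no other remaining equation mentions C.
Bind S1 := T1; substituting into the remaining equation gives: pair(pair(string, T3), T1) =?= pair(T3, pair(bool, unit)). Substituting into the earlier binding gives C := either(option(T1), option(T1)).
Decompose pair/2: pair(string, T3) =?= T3,  T1 =?= pair(bool, unit).
Occurs check fails: T3 occurs in pair(string, T3); the equation T3 =?= pair(string, T3) has no finite solution.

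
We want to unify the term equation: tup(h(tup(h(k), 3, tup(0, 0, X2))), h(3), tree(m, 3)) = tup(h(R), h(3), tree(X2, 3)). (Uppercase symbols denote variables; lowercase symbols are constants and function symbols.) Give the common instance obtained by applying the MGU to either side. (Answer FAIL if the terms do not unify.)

Decompose tup/3: h(tup(h(k), 3, tup(0, 0, X2))) = h(R),  h(3) = h(3),  tree(m, 3) = tree(X2, 3).
Decompose h/1: tup(h(k), 3, tup(0, 0, X2)) = R.
Bind R := tup(h(k), 3, tup(0, 0, X2)); no other remaining equation mentions R.
Delete trivial equation h(3) = h(3).
Decompose tree/2: m = X2,  3 = 3.
Bind X2 := m; no other remaining equation mentions X2. Substituting into the earlier binding gives R := tup(h(k), 3, tup(0, 0, m)).
Delete trivial equation 3 = 3.
Applying the MGU to either side gives tup(h(tup(h(k), 3, tup(0, 0, m))), h(3), tree(m, 3)).

tup(h(tup(h(k), 3, tup(0, 0, m))), h(3), tree(m, 3))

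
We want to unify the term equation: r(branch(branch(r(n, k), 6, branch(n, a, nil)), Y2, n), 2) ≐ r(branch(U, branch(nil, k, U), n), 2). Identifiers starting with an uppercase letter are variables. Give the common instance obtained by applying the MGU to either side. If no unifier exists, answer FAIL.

Decompose r/2: branch(branch(r(n, k), 6, branch(n, a, nil)), Y2, n) ≐ branch(U, branch(nil, k, U), n),  2 ≐ 2.
Decompose branch/3: branch(r(n, k), 6, branch(n, a, nil)) ≐ U,  Y2 ≐ branch(nil, k, U),  n ≐ n.
Bind U := branch(r(n, k), 6, branch(n, a, nil)); substituting into the one remaining equation that mentions U gives: Y2 ≐ branch(nil, k, branch(r(n, k), 6, branch(n, a, nil))).
Bind Y2 := branch(nil, k, branch(r(n, k), 6, branch(n, a, nil))); no other remaining equation mentions Y2.
Delete trivial equation n ≐ n.
Delete trivial equation 2 ≐ 2.
Applying the MGU to either side gives r(branch(branch(r(n, k), 6, branch(n, a, nil)), branch(nil, k, branch(r(n, k), 6, branch(n, a, nil))), n), 2).

r(branch(branch(r(n, k), 6, branch(n, a, nil)), branch(nil, k, branch(r(n, k), 6, branch(n, a, nil))), n), 2)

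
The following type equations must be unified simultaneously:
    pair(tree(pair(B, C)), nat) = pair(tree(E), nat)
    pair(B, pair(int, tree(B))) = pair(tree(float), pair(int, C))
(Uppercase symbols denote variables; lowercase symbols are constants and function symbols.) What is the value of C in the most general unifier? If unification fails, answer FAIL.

Decompose pair/2: tree(pair(B, C)) = tree(E),  nat = nat.
Decompose tree/1: pair(B, C) = E.
Bind E := pair(B, C); no other remaining equation mentions E.
Delete trivial equation nat = nat.
Decompose pair/2: B = tree(float),  pair(int, tree(B)) = pair(int, C).
Bind B := tree(float); substituting into the remaining equation gives: pair(int, tree(tree(float))) = pair(int, C). Substituting into the earlier binding gives E := pair(tree(float), C).
Decompose pair/2: int = int,  tree(tree(float)) = C.
Delete trivial equation int = int.
Bind C := tree(tree(float)). Substituting into the earlier binding gives E := pair(tree(float), tree(tree(float))).
MGU = { E ↦ pair(tree(float), tree(tree(float))), B ↦ tree(float), C ↦ tree(tree(float)) }, so C ↦ tree(tree(float)).

tree(tree(float))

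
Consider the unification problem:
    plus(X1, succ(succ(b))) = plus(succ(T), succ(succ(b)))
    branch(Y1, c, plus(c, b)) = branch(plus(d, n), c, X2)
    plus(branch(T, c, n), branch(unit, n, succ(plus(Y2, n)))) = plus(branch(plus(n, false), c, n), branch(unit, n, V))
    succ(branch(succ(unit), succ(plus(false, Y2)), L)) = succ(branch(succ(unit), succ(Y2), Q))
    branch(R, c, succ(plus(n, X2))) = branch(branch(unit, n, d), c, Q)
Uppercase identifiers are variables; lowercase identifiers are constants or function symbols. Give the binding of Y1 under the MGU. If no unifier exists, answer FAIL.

FAIL

Decompose plus/2: X1 = succ(T),  succ(succ(b)) = succ(succ(b)).
Bind X1 := succ(T); no other remaining equation mentions X1.
Delete trivial equation succ(succ(b)) = succ(succ(b)).
Decompose branch/3: Y1 = plus(d, n),  c = c,  plus(c, b) = X2.
Bind Y1 := plus(d, n); no other remaining equation mentions Y1.
Delete trivial equation c = c.
Bind X2 := plus(c, b); substituting into the one remaining equation that mentions X2 gives: branch(R, c, succ(plus(n, plus(c, b)))) = branch(branch(unit, n, d), c, Q).
Decompose plus/2: branch(T, c, n) = branch(plus(n, false), c, n),  branch(unit, n, succ(plus(Y2, n))) = branch(unit, n, V).
Decompose branch/3: T = plus(n, false),  c = c,  n = n.
Bind T := plus(n, false); no other remaining equation mentions T. Substituting into the earlier binding gives X1 := succ(plus(n, false)).
Delete trivial equation c = c.
Delete trivial equation n = n.
Decompose branch/3: unit = unit,  n = n,  succ(plus(Y2, n)) = V.
Delete trivial equation unit = unit.
Delete trivial equation n = n.
Bind V := succ(plus(Y2, n)); no other remaining equation mentions V.
Decompose succ/1: branch(succ(unit), succ(plus(false, Y2)), L) = branch(succ(unit), succ(Y2), Q).
Decompose branch/3: succ(unit) = succ(unit),  succ(plus(false, Y2)) = succ(Y2),  L = Q.
Delete trivial equation succ(unit) = succ(unit).
Decompose succ/1: plus(false, Y2) = Y2.
Occurs check fails: Y2 occurs in plus(false, Y2); the equation Y2 = plus(false, Y2) has no finite solution.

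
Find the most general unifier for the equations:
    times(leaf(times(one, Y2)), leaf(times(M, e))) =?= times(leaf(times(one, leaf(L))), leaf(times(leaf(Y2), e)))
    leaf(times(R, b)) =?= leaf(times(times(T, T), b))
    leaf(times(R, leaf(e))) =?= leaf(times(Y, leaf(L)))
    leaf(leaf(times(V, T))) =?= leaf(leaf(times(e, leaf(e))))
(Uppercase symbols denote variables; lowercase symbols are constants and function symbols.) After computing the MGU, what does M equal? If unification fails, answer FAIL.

Decompose times/2: leaf(times(one, Y2)) =?= leaf(times(one, leaf(L))),  leaf(times(M, e)) =?= leaf(times(leaf(Y2), e)).
Decompose leaf/1: times(one, Y2) =?= times(one, leaf(L)).
Decompose times/2: one =?= one,  Y2 =?= leaf(L).
Delete trivial equation one =?= one.
Bind Y2 := leaf(L); substituting into the one remaining equation that mentions Y2 gives: leaf(times(M, e)) =?= leaf(times(leaf(leaf(L)), e)).
Decompose leaf/1: times(M, e) =?= times(leaf(leaf(L)), e).
Decompose times/2: M =?= leaf(leaf(L)),  e =?= e.
Bind M := leaf(leaf(L)); no other remaining equation mentions M.
Delete trivial equation e =?= e.
Decompose leaf/1: times(R, b) =?= times(times(T, T), b).
Decompose times/2: R =?= times(T, T),  b =?= b.
Bind R := times(T, T); substituting into the one remaining equation that mentions R gives: leaf(times(times(T, T), leaf(e))) =?= leaf(times(Y, leaf(L))).
Delete trivial equation b =?= b.
Decompose leaf/1: times(times(T, T), leaf(e)) =?= times(Y, leaf(L)).
Decompose times/2: times(T, T) =?= Y,  leaf(e) =?= leaf(L).
Bind Y := times(T, T); no other remaining equation mentions Y.
Decompose leaf/1: e =?= L.
Bind L := e; no other remaining equation mentions L. Substituting into the earlier bindings gives Y2 := leaf(e), M := leaf(leaf(e)).
Decompose leaf/1: leaf(times(V, T)) =?= leaf(times(e, leaf(e))).
Decompose leaf/1: times(V, T) =?= times(e, leaf(e)).
Decompose times/2: V =?= e,  T =?= leaf(e).
Bind V := e; no other remaining equation mentions V.
Bind T := leaf(e). Substituting into the earlier bindings gives R := times(leaf(e), leaf(e)), Y := times(leaf(e), leaf(e)).
MGU = { Y2 ↦ leaf(e), M ↦ leaf(leaf(e)), R ↦ times(leaf(e), leaf(e)), Y ↦ times(leaf(e), leaf(e)), L ↦ e, V ↦ e, T ↦ leaf(e) }, so M ↦ leaf(leaf(e)).

leaf(leaf(e))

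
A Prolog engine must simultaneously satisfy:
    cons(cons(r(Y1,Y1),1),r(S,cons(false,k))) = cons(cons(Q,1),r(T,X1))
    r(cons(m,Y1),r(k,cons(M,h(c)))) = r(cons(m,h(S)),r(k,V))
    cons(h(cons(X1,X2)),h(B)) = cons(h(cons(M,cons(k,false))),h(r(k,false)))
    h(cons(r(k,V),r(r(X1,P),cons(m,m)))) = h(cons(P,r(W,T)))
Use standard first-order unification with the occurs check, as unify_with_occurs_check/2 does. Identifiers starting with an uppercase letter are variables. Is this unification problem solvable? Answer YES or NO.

Decompose cons/2: cons(r(Y1,Y1),1) = cons(Q,1),  r(S,cons(false,k)) = r(T,X1).
Decompose cons/2: r(Y1,Y1) = Q,  1 = 1.
Bind Q := r(Y1,Y1); no other remaining equation mentions Q.
Delete trivial equation 1 = 1.
Decompose r/2: S = T,  cons(false,k) = X1.
Bind S := T; substituting into the one remaining equation that mentions S gives: r(cons(m,Y1),r(k,cons(M,h(c)))) = r(cons(m,h(T)),r(k,V)).
Bind X1 := cons(false,k); substituting into the 2 remaining equations that mention X1 gives: cons(h(cons(cons(false,k),X2)),h(B)) = cons(h(cons(M,cons(k,false))),h(r(k,false))),  h(cons(r(k,V),r(r(cons(false,k),P),cons(m,m)))) = h(cons(P,r(W,T))).
Decompose r/2: cons(m,Y1) = cons(m,h(T)),  r(k,cons(M,h(c))) = r(k,V).
Decompose cons/2: m = m,  Y1 = h(T).
Delete trivial equation m = m.
Bind Y1 := h(T); no other remaining equation mentions Y1. Substituting into the earlier binding gives Q := r(h(T),h(T)).
Decompose r/2: k = k,  cons(M,h(c)) = V.
Delete trivial equation k = k.
Bind V := cons(M,h(c)); substituting into the one remaining equation that mentions V gives: h(cons(r(k,cons(M,h(c))),r(r(cons(false,k),P),cons(m,m)))) = h(cons(P,r(W,T))).
Decompose cons/2: h(cons(cons(false,k),X2)) = h(cons(M,cons(k,false))),  h(B) = h(r(k,false)).
Decompose h/1: cons(cons(false,k),X2) = cons(M,cons(k,false)).
Decompose cons/2: cons(false,k) = M,  X2 = cons(k,false).
Bind M := cons(false,k); substituting into the one remaining equation that mentions M gives: h(cons(r(k,cons(cons(false,k),h(c))),r(r(cons(false,k),P),cons(m,m)))) = h(cons(P,r(W,T))). Substituting into the earlier binding gives V := cons(cons(false,k),h(c)).
Bind X2 := cons(k,false); no other remaining equation mentions X2.
Decompose h/1: B = r(k,false).
Bind B := r(k,false); no other remaining equation mentions B.
Decompose h/1: cons(r(k,cons(cons(false,k),h(c))),r(r(cons(false,k),P),cons(m,m))) = cons(P,r(W,T)).
Decompose cons/2: r(k,cons(cons(false,k),h(c))) = P,  r(r(cons(false,k),P),cons(m,m)) = r(W,T).
Bind P := r(k,cons(cons(false,k),h(c))); substituting into the remaining equation gives: r(r(cons(false,k),r(k,cons(cons(false,k),h(c)))),cons(m,m)) = r(W,T).
Decompose r/2: r(cons(false,k),r(k,cons(cons(false,k),h(c)))) = W,  cons(m,m) = T.
Bind W := r(cons(false,k),r(k,cons(cons(false,k),h(c)))); no other remaining equation mentions W.
Bind T := cons(m,m). Substituting into the earlier bindings gives Q := r(h(cons(m,m)),h(cons(m,m))), S := cons(m,m), Y1 := h(cons(m,m)).
No equations remain and no clash or occurs-check failure arose, so a unifier exists.

YES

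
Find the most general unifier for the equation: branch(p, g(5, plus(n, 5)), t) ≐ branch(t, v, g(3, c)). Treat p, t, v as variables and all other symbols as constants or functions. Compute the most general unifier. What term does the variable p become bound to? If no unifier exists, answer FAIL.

Decompose branch/3: p ≐ t,  g(5, plus(n, 5)) ≐ v,  t ≐ g(3, c).
Bind p := t; no other remaining equation mentions p.
Bind v := g(5, plus(n, 5)); no other remaining equation mentions v.
Bind t := g(3, c). Substituting into the earlier binding gives p := g(3, c).
MGU = { p := g(3, c), v := g(5, plus(n, 5)), t := g(3, c) }, so p := g(3, c).

g(3, c)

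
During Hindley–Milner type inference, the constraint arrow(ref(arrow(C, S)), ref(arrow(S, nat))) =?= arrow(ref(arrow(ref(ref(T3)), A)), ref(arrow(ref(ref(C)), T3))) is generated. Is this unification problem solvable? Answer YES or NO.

YES

Decompose arrow/2: ref(arrow(C, S)) =?= ref(arrow(ref(ref(T3)), A)),  ref(arrow(S, nat)) =?= ref(arrow(ref(ref(C)), T3)).
Decompose ref/1: arrow(C, S) =?= arrow(ref(ref(T3)), A).
Decompose arrow/2: C =?= ref(ref(T3)),  S =?= A.
Bind C := ref(ref(T3)); substituting into the one remaining equation that mentions C gives: ref(arrow(S, nat)) =?= ref(arrow(ref(ref(ref(ref(T3)))), T3)).
Bind S := A; substituting into the remaining equation gives: ref(arrow(A, nat)) =?= ref(arrow(ref(ref(ref(ref(T3)))), T3)).
Decompose ref/1: arrow(A, nat) =?= arrow(ref(ref(ref(ref(T3)))), T3).
Decompose arrow/2: A =?= ref(ref(ref(ref(T3)))),  nat =?= T3.
Bind A := ref(ref(ref(ref(T3)))); no other remaining equation mentions A. Substituting into the earlier binding gives S := ref(ref(ref(ref(T3)))).
Bind T3 := nat. Substituting into the earlier bindings gives C := ref(ref(nat)), S := ref(ref(ref(ref(nat)))), A := ref(ref(ref(ref(nat)))).
No equations remain and no clash or occurs-check failure arose, so a unifier exists.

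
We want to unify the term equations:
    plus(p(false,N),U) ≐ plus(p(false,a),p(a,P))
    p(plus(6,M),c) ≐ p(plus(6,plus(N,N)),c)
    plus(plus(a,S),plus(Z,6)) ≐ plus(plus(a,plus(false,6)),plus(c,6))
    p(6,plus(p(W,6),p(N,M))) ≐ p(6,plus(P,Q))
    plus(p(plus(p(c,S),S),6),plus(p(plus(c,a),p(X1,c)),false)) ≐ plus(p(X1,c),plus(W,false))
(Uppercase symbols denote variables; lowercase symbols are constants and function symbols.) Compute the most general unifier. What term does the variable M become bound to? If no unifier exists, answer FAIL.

Decompose plus/2: p(false,N) ≐ p(false,a),  U ≐ p(a,P).
Decompose p/2: false ≐ false,  N ≐ a.
Delete trivial equation false ≐ false.
Bind N := a; substituting into the 2 remaining equations that mention N gives: p(plus(6,M),c) ≐ p(plus(6,plus(a,a)),c),  p(6,plus(p(W,6),p(a,M))) ≐ p(6,plus(P,Q)).
Bind U := p(a,P); no other remaining equation mentions U.
Decompose p/2: plus(6,M) ≐ plus(6,plus(a,a)),  c ≐ c.
Decompose plus/2: 6 ≐ 6,  M ≐ plus(a,a).
Delete trivial equation 6 ≐ 6.
Bind M := plus(a,a); substituting into the one remaining equation that mentions M gives: p(6,plus(p(W,6),p(a,plus(a,a)))) ≐ p(6,plus(P,Q)).
Delete trivial equation c ≐ c.
Decompose plus/2: plus(a,S) ≐ plus(a,plus(false,6)),  plus(Z,6) ≐ plus(c,6).
Decompose plus/2: a ≐ a,  S ≐ plus(false,6).
Delete trivial equation a ≐ a.
Bind S := plus(false,6); substituting into the one remaining equation that mentions S gives: plus(p(plus(p(c,plus(false,6)),plus(false,6)),6),plus(p(plus(c,a),p(X1,c)),false)) ≐ plus(p(X1,c),plus(W,false)).
Decompose plus/2: Z ≐ c,  6 ≐ 6.
Bind Z := c; no other remaining equation mentions Z.
Delete trivial equation 6 ≐ 6.
Decompose p/2: 6 ≐ 6,  plus(p(W,6),p(a,plus(a,a))) ≐ plus(P,Q).
Delete trivial equation 6 ≐ 6.
Decompose plus/2: p(W,6) ≐ P,  p(a,plus(a,a)) ≐ Q.
Bind P := p(W,6); no other remaining equation mentions P. Substituting into the earlier binding gives U := p(a,p(W,6)).
Bind Q := p(a,plus(a,a)); no other remaining equation mentions Q.
Decompose plus/2: p(plus(p(c,plus(false,6)),plus(false,6)),6) ≐ p(X1,c),  plus(p(plus(c,a),p(X1,c)),false) ≐ plus(W,false).
Decompose p/2: plus(p(c,plus(false,6)),plus(false,6)) ≐ X1,  6 ≐ c.
Bind X1 := plus(p(c,plus(false,6)),plus(false,6)); substituting into the one remaining equation that mentions X1 gives: plus(p(plus(c,a),p(plus(p(c,plus(false,6)),plus(false,6)),c)),false) ≐ plus(W,false).
Clash: constants 6 and c differ; no unifier exists.

FAIL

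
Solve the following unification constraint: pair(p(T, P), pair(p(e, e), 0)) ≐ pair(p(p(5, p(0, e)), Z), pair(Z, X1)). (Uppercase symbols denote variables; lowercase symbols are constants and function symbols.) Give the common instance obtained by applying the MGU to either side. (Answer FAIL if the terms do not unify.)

pair(p(p(5, p(0, e)), p(e, e)), pair(p(e, e), 0))

Decompose pair/2: p(T, P) ≐ p(p(5, p(0, e)), Z),  pair(p(e, e), 0) ≐ pair(Z, X1).
Decompose p/2: T ≐ p(5, p(0, e)),  P ≐ Z.
Bind T := p(5, p(0, e)); no other remaining equation mentions T.
Bind P := Z; no other remaining equation mentions P.
Decompose pair/2: p(e, e) ≐ Z,  0 ≐ X1.
Bind Z := p(e, e); no other remaining equation mentions Z. Substituting into the earlier binding gives P := p(e, e).
Bind X1 := 0.
Applying the MGU to either side gives pair(p(p(5, p(0, e)), p(e, e)), pair(p(e, e), 0)).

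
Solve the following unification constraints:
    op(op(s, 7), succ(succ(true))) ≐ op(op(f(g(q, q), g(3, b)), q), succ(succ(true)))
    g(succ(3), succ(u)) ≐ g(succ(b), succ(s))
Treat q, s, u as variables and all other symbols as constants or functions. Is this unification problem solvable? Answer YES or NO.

NO

Decompose op/2: op(s, 7) ≐ op(f(g(q, q), g(3, b)), q),  succ(succ(true)) ≐ succ(succ(true)).
Decompose op/2: s ≐ f(g(q, q), g(3, b)),  7 ≐ q.
Bind s := f(g(q, q), g(3, b)); substituting into the one remaining equation that mentions s gives: g(succ(3), succ(u)) ≐ g(succ(b), succ(f(g(q, q), g(3, b)))).
Bind q := 7; substituting into the one remaining equation that mentions q gives: g(succ(3), succ(u)) ≐ g(succ(b), succ(f(g(7, 7), g(3, b)))). Substituting into the earlier binding gives s := f(g(7, 7), g(3, b)).
Delete trivial equation succ(succ(true)) ≐ succ(succ(true)).
Decompose g/2: succ(3) ≐ succ(b),  succ(u) ≐ succ(f(g(7, 7), g(3, b))).
Decompose succ/1: 3 ≐ b.
Clash: constants 3 and b differ; no unifier exists.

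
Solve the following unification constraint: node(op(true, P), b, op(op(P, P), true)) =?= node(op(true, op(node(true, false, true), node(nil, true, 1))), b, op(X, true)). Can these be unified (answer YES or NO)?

Decompose node/3: op(true, P) =?= op(true, op(node(true, false, true), node(nil, true, 1))),  b =?= b,  op(op(P, P), true) =?= op(X, true).
Decompose op/2: true =?= true,  P =?= op(node(true, false, true), node(nil, true, 1)).
Delete trivial equation true =?= true.
Bind P := op(node(true, false, true), node(nil, true, 1)); substituting into the one remaining equation that mentions P gives: op(op(op(node(true, false, true), node(nil, true, 1)), op(node(true, false, true), node(nil, true, 1))), true) =?= op(X, true).
Delete trivial equation b =?= b.
Decompose op/2: op(op(node(true, false, true), node(nil, true, 1)), op(node(true, false, true), node(nil, true, 1))) =?= X,  true =?= true.
Bind X := op(op(node(true, false, true), node(nil, true, 1)), op(node(true, false, true), node(nil, true, 1))); no other remaining equation mentions X.
Delete trivial equation true =?= true.
No equations remain and no clash or occurs-check failure arose, so a unifier exists.

YES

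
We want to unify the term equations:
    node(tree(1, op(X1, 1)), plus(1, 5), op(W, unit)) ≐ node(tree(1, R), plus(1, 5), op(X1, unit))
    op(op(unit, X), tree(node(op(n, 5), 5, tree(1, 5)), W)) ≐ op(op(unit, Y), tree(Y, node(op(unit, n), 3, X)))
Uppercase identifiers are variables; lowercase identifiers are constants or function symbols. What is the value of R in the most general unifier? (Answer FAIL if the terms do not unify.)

Decompose node/3: tree(1, op(X1, 1)) ≐ tree(1, R),  plus(1, 5) ≐ plus(1, 5),  op(W, unit) ≐ op(X1, unit).
Decompose tree/2: 1 ≐ 1,  op(X1, 1) ≐ R.
Delete trivial equation 1 ≐ 1.
Bind R := op(X1, 1); no other remaining equation mentions R.
Delete trivial equation plus(1, 5) ≐ plus(1, 5).
Decompose op/2: W ≐ X1,  unit ≐ unit.
Bind W := X1; substituting into the one remaining equation that mentions W gives: op(op(unit, X), tree(node(op(n, 5), 5, tree(1, 5)), X1)) ≐ op(op(unit, Y), tree(Y, node(op(unit, n), 3, X))).
Delete trivial equation unit ≐ unit.
Decompose op/2: op(unit, X) ≐ op(unit, Y),  tree(node(op(n, 5), 5, tree(1, 5)), X1) ≐ tree(Y, node(op(unit, n), 3, X)).
Decompose op/2: unit ≐ unit,  X ≐ Y.
Delete trivial equation unit ≐ unit.
Bind X := Y; substituting into the remaining equation gives: tree(node(op(n, 5), 5, tree(1, 5)), X1) ≐ tree(Y, node(op(unit, n), 3, Y)).
Decompose tree/2: node(op(n, 5), 5, tree(1, 5)) ≐ Y,  X1 ≐ node(op(unit, n), 3, Y).
Bind Y := node(op(n, 5), 5, tree(1, 5)); substituting into the remaining equation gives: X1 ≐ node(op(unit, n), 3, node(op(n, 5), 5, tree(1, 5))). Substituting into the earlier binding gives X := node(op(n, 5), 5, tree(1, 5)).
Bind X1 := node(op(unit, n), 3, node(op(n, 5), 5, tree(1, 5))). Substituting into the earlier bindings gives R := op(node(op(unit, n), 3, node(op(n, 5), 5, tree(1, 5))), 1), W := node(op(unit, n), 3, node(op(n, 5), 5, tree(1, 5))).
MGU = { R := op(node(op(unit, n), 3, node(op(n, 5), 5, tree(1, 5))), 1), W := node(op(unit, n), 3, node(op(n, 5), 5, tree(1, 5))), X := node(op(n, 5), 5, tree(1, 5)), Y := node(op(n, 5), 5, tree(1, 5)), X1 := node(op(unit, n), 3, node(op(n, 5), 5, tree(1, 5))) }, so R := op(node(op(unit, n), 3, node(op(n, 5), 5, tree(1, 5))), 1).

op(node(op(unit, n), 3, node(op(n, 5), 5, tree(1, 5))), 1)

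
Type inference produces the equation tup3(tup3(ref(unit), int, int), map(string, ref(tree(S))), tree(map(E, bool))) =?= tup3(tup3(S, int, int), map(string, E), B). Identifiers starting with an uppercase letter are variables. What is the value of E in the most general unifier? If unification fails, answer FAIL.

Decompose tup3/3: tup3(ref(unit), int, int) =?= tup3(S, int, int),  map(string, ref(tree(S))) =?= map(string, E),  tree(map(E, bool)) =?= B.
Decompose tup3/3: ref(unit) =?= S,  int =?= int,  int =?= int.
Bind S := ref(unit); substituting into the one remaining equation that mentions S gives: map(string, ref(tree(ref(unit)))) =?= map(string, E).
Delete trivial equation int =?= int.
Delete trivial equation int =?= int.
Decompose map/2: string =?= string,  ref(tree(ref(unit))) =?= E.
Delete trivial equation string =?= string.
Bind E := ref(tree(ref(unit))); substituting into the remaining equation gives: tree(map(ref(tree(ref(unit))), bool)) =?= B.
Bind B := tree(map(ref(tree(ref(unit))), bool)).
MGU = { S ↦ ref(unit), E ↦ ref(tree(ref(unit))), B ↦ tree(map(ref(tree(ref(unit))), bool)) }, so E ↦ ref(tree(ref(unit))).

ref(tree(ref(unit)))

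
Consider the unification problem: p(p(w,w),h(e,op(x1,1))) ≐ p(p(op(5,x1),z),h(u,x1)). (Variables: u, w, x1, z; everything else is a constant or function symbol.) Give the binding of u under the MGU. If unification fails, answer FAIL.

FAIL

Decompose p/2: p(w,w) ≐ p(op(5,x1),z),  h(e,op(x1,1)) ≐ h(u,x1).
Decompose p/2: w ≐ op(5,x1),  w ≐ z.
Bind w := op(5,x1); substituting into the one remaining equation that mentions w gives: op(5,x1) ≐ z.
Bind z := op(5,x1); no other remaining equation mentions z.
Decompose h/2: e ≐ u,  op(x1,1) ≐ x1.
Bind u := e; no other remaining equation mentions u.
Occurs check fails: x1 occurs in op(x1,1); the equation x1 ≐ op(x1,1) has no finite solution.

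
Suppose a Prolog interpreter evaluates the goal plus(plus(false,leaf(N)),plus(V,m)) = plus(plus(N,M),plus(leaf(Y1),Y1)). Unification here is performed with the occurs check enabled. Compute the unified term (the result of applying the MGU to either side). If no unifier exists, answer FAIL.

Decompose plus/2: plus(false,leaf(N)) = plus(N,M),  plus(V,m) = plus(leaf(Y1),Y1).
Decompose plus/2: false = N,  leaf(N) = M.
Bind N := false; substituting into the one remaining equation that mentions N gives: leaf(false) = M.
Bind M := leaf(false); no other remaining equation mentions M.
Decompose plus/2: V = leaf(Y1),  m = Y1.
Bind V := leaf(Y1); no other remaining equation mentions V.
Bind Y1 := m. Substituting into the earlier binding gives V := leaf(m).
Applying the MGU to either side gives plus(plus(false,leaf(false)),plus(leaf(m),m)).

plus(plus(false,leaf(false)),plus(leaf(m),m))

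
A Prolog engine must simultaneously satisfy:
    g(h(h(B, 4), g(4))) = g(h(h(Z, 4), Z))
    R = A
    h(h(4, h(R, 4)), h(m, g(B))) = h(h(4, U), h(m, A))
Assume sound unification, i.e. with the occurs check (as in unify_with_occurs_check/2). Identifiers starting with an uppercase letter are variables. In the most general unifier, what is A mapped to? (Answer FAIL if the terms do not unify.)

g(g(4))

Decompose g/1: h(h(B, 4), g(4)) = h(h(Z, 4), Z).
Decompose h/2: h(B, 4) = h(Z, 4),  g(4) = Z.
Decompose h/2: B = Z,  4 = 4.
Bind B := Z; substituting into the one remaining equation that mentions B gives: h(h(4, h(R, 4)), h(m, g(Z))) = h(h(4, U), h(m, A)).
Delete trivial equation 4 = 4.
Bind Z := g(4); substituting into the one remaining equation that mentions Z gives: h(h(4, h(R, 4)), h(m, g(g(4)))) = h(h(4, U), h(m, A)). Substituting into the earlier binding gives B := g(4).
Bind R := A; substituting into the remaining equation gives: h(h(4, h(A, 4)), h(m, g(g(4)))) = h(h(4, U), h(m, A)).
Decompose h/2: h(4, h(A, 4)) = h(4, U),  h(m, g(g(4))) = h(m, A).
Decompose h/2: 4 = 4,  h(A, 4) = U.
Delete trivial equation 4 = 4.
Bind U := h(A, 4); no other remaining equation mentions U.
Decompose h/2: m = m,  g(g(4)) = A.
Delete trivial equation m = m.
Bind A := g(g(4)). Substituting into the earlier bindings gives R := g(g(4)), U := h(g(g(4)), 4).
MGU = { B -> g(4), Z -> g(4), R -> g(g(4)), U -> h(g(g(4)), 4), A -> g(g(4)) }, so A -> g(g(4)).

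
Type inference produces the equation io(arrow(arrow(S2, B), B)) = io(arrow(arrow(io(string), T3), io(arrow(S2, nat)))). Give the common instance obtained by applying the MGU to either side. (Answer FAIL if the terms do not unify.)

io(arrow(arrow(io(string), io(arrow(io(string), nat))), io(arrow(io(string), nat))))

Decompose io/1: arrow(arrow(S2, B), B) = arrow(arrow(io(string), T3), io(arrow(S2, nat))).
Decompose arrow/2: arrow(S2, B) = arrow(io(string), T3),  B = io(arrow(S2, nat)).
Decompose arrow/2: S2 = io(string),  B = T3.
Bind S2 := io(string); substituting into the one remaining equation that mentions S2 gives: B = io(arrow(io(string), nat)).
Bind B := T3; substituting into the remaining equation gives: T3 = io(arrow(io(string), nat)).
Bind T3 := io(arrow(io(string), nat)). Substituting into the earlier binding gives B := io(arrow(io(string), nat)).
Applying the MGU to either side gives io(arrow(arrow(io(string), io(arrow(io(string), nat))), io(arrow(io(string), nat)))).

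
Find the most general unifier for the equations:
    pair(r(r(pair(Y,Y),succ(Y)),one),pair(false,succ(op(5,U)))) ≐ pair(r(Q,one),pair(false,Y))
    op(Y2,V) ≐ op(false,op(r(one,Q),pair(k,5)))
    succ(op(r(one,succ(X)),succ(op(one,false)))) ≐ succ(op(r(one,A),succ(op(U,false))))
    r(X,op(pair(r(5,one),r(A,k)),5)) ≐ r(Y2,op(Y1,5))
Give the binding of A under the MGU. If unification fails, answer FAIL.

succ(false)

Decompose pair/2: r(r(pair(Y,Y),succ(Y)),one) ≐ r(Q,one),  pair(false,succ(op(5,U))) ≐ pair(false,Y).
Decompose r/2: r(pair(Y,Y),succ(Y)) ≐ Q,  one ≐ one.
Bind Q := r(pair(Y,Y),succ(Y)); substituting into the one remaining equation that mentions Q gives: op(Y2,V) ≐ op(false,op(r(one,r(pair(Y,Y),succ(Y))),pair(k,5))).
Delete trivial equation one ≐ one.
Decompose pair/2: false ≐ false,  succ(op(5,U)) ≐ Y.
Delete trivial equation false ≐ false.
Bind Y := succ(op(5,U)); substituting into the one remaining equation that mentions Y gives: op(Y2,V) ≐ op(false,op(r(one,r(pair(succ(op(5,U)),succ(op(5,U))),succ(succ(op(5,U))))),pair(k,5))). Substituting into the earlier binding gives Q := r(pair(succ(op(5,U)),succ(op(5,U))),succ(succ(op(5,U)))).
Decompose op/2: Y2 ≐ false,  V ≐ op(r(one,r(pair(succ(op(5,U)),succ(op(5,U))),succ(succ(op(5,U))))),pair(k,5)).
Bind Y2 := false; substituting into the one remaining equation that mentions Y2 gives: r(X,op(pair(r(5,one),r(A,k)),5)) ≐ r(false,op(Y1,5)).
Bind V := op(r(one,r(pair(succ(op(5,U)),succ(op(5,U))),succ(succ(op(5,U))))),pair(k,5)); no other remaining equation mentions V.
Decompose succ/1: op(r(one,succ(X)),succ(op(one,false))) ≐ op(r(one,A),succ(op(U,false))).
Decompose op/2: r(one,succ(X)) ≐ r(one,A),  succ(op(one,false)) ≐ succ(op(U,false)).
Decompose r/2: one ≐ one,  succ(X) ≐ A.
Delete trivial equation one ≐ one.
Bind A := succ(X); substituting into the one remaining equation that mentions A gives: r(X,op(pair(r(5,one),r(succ(X),k)),5)) ≐ r(false,op(Y1,5)).
Decompose succ/1: op(one,false) ≐ op(U,false).
Decompose op/2: one ≐ U,  false ≐ false.
Bind U := one; no other remaining equation mentions U. Substituting into the earlier bindings gives Q := r(pair(succ(op(5,one)),succ(op(5,one))),succ(succ(op(5,one)))), Y := succ(op(5,one)), V := op(r(one,r(pair(succ(op(5,one)),succ(op(5,one))),succ(succ(op(5,one))))),pair(k,5)).
Delete trivial equation false ≐ false.
Decompose r/2: X ≐ false,  op(pair(r(5,one),r(succ(X),k)),5) ≐ op(Y1,5).
Bind X := false; substituting into the remaining equation gives: op(pair(r(5,one),r(succ(false),k)),5) ≐ op(Y1,5). Substituting into the earlier binding gives A := succ(false).
Decompose op/2: pair(r(5,one),r(succ(false),k)) ≐ Y1,  5 ≐ 5.
Bind Y1 := pair(r(5,one),r(succ(false),k)); no other remaining equation mentions Y1.
Delete trivial equation 5 ≐ 5.
MGU = { Q := r(pair(succ(op(5,one)),succ(op(5,one))),succ(succ(op(5,one)))), Y := succ(op(5,one)), Y2 := false, V := op(r(one,r(pair(succ(op(5,one)),succ(op(5,one))),succ(succ(op(5,one))))),pair(k,5)), A := succ(false), U := one, X := false, Y1 := pair(r(5,one),r(succ(false),k)) }, so A := succ(false).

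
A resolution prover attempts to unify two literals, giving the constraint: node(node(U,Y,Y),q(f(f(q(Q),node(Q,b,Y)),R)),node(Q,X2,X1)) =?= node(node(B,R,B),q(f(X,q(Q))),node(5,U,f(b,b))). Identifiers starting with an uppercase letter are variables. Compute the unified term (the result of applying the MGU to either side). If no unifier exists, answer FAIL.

node(node(q(5),q(5),q(5)),q(f(f(q(5),node(5,b,q(5))),q(5))),node(5,q(5),f(b,b)))

Decompose node/3: node(U,Y,Y) =?= node(B,R,B),  q(f(f(q(Q),node(Q,b,Y)),R)) =?= q(f(X,q(Q))),  node(Q,X2,X1) =?= node(5,U,f(b,b)).
Decompose node/3: U =?= B,  Y =?= R,  Y =?= B.
Bind U := B; substituting into the one remaining equation that mentions U gives: node(Q,X2,X1) =?= node(5,B,f(b,b)).
Bind Y := R; substituting into the 2 remaining equations that mention Y gives: R =?= B,  q(f(f(q(Q),node(Q,b,R)),R)) =?= q(f(X,q(Q))).
Bind R := B; substituting into the one remaining equation that mentions R gives: q(f(f(q(Q),node(Q,b,B)),B)) =?= q(f(X,q(Q))). Substituting into the earlier binding gives Y := B.
Decompose q/1: f(f(q(Q),node(Q,b,B)),B) =?= f(X,q(Q)).
Decompose f/2: f(q(Q),node(Q,b,B)) =?= X,  B =?= q(Q).
Bind X := f(q(Q),node(Q,b,B)); no other remaining equation mentions X.
Bind B := q(Q); substituting into the remaining equation gives: node(Q,X2,X1) =?= node(5,q(Q),f(b,b)). Substituting into the earlier bindings gives U := q(Q), Y := q(Q), R := q(Q), X := f(q(Q),node(Q,b,q(Q))).
Decompose node/3: Q =?= 5,  X2 =?= q(Q),  X1 =?= f(b,b).
Bind Q := 5; substituting into the one remaining equation that mentions Q gives: X2 =?= q(5). Substituting into the earlier bindings gives U := q(5), Y := q(5), R := q(5), X := f(q(5),node(5,b,q(5))), B := q(5).
Bind X2 := q(5); no other remaining equation mentions X2.
Bind X1 := f(b,b).
Applying the MGU to either side gives node(node(q(5),q(5),q(5)),q(f(f(q(5),node(5,b,q(5))),q(5))),node(5,q(5),f(b,b))).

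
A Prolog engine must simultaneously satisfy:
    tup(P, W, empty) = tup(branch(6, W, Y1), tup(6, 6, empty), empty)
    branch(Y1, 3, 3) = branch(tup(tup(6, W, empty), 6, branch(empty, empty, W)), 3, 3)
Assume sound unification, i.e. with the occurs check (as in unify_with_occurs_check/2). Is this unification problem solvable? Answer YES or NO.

YES

Decompose tup/3: P = branch(6, W, Y1),  W = tup(6, 6, empty),  empty = empty.
Bind P := branch(6, W, Y1); no other remaining equation mentions P.
Bind W := tup(6, 6, empty); substituting into the one remaining equation that mentions W gives: branch(Y1, 3, 3) = branch(tup(tup(6, tup(6, 6, empty), empty), 6, branch(empty, empty, tup(6, 6, empty))), 3, 3). Substituting into the earlier binding gives P := branch(6, tup(6, 6, empty), Y1).
Delete trivial equation empty = empty.
Decompose branch/3: Y1 = tup(tup(6, tup(6, 6, empty), empty), 6, branch(empty, empty, tup(6, 6, empty))),  3 = 3,  3 = 3.
Bind Y1 := tup(tup(6, tup(6, 6, empty), empty), 6, branch(empty, empty, tup(6, 6, empty))); no other remaining equation mentions Y1. Substituting into the earlier binding gives P := branch(6, tup(6, 6, empty), tup(tup(6, tup(6, 6, empty), empty), 6, branch(empty, empty, tup(6, 6, empty)))).
Delete trivial equation 3 = 3.
Delete trivial equation 3 = 3.
No equations remain and no clash or occurs-check failure arose, so a unifier exists.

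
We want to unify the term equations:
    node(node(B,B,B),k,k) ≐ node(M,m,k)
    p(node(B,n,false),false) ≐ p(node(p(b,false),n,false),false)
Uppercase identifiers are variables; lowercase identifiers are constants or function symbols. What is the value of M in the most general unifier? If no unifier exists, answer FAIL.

Decompose node/3: node(B,B,B) ≐ M,  k ≐ m,  k ≐ k.
Bind M := node(B,B,B); no other remaining equation mentions M.
Clash: constants k and m differ; no unifier exists.

FAIL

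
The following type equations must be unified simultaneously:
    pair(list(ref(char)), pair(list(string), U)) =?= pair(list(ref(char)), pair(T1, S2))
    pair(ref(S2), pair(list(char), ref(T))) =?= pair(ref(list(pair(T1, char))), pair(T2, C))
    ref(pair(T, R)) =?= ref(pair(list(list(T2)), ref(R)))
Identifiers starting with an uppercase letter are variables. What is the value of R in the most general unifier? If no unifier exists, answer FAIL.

Decompose pair/2: list(ref(char)) =?= list(ref(char)),  pair(list(string), U) =?= pair(T1, S2).
Delete trivial equation list(ref(char)) =?= list(ref(char)).
Decompose pair/2: list(string) =?= T1,  U =?= S2.
Bind T1 := list(string); substituting into the one remaining equation that mentions T1 gives: pair(ref(S2), pair(list(char), ref(T))) =?= pair(ref(list(pair(list(string), char))), pair(T2, C)).
Bind U := S2; no other remaining equation mentions U.
Decompose pair/2: ref(S2) =?= ref(list(pair(list(string), char))),  pair(list(char), ref(T)) =?= pair(T2, C).
Decompose ref/1: S2 =?= list(pair(list(string), char)).
Bind S2 := list(pair(list(string), char)); no other remaining equation mentions S2. Substituting into the earlier binding gives U := list(pair(list(string), char)).
Decompose pair/2: list(char) =?= T2,  ref(T) =?= C.
Bind T2 := list(char); substituting into the one remaining equation that mentions T2 gives: ref(pair(T, R)) =?= ref(pair(list(list(list(char))), ref(R))).
Bind C := ref(T); no other remaining equation mentions C.
Decompose ref/1: pair(T, R) =?= pair(list(list(list(char))), ref(R)).
Decompose pair/2: T =?= list(list(list(char))),  R =?= ref(R).
Bind T := list(list(list(char))); no other remaining equation mentions T. Substituting into the earlier binding gives C := ref(list(list(list(char)))).
Occurs check fails: R occurs in ref(R); the equation R =?= ref(R) has no finite solution.

FAIL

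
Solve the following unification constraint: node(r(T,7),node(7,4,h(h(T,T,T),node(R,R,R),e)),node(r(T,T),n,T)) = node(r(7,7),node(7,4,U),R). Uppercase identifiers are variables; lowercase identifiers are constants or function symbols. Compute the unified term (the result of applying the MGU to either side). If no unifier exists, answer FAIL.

node(r(7,7),node(7,4,h(h(7,7,7),node(node(r(7,7),n,7),node(r(7,7),n,7),node(r(7,7),n,7)),e)),node(r(7,7),n,7))

Decompose node/3: r(T,7) = r(7,7),  node(7,4,h(h(T,T,T),node(R,R,R),e)) = node(7,4,U),  node(r(T,T),n,T) = R.
Decompose r/2: T = 7,  7 = 7.
Bind T := 7; substituting into the 2 remaining equations that mention T gives: node(7,4,h(h(7,7,7),node(R,R,R),e)) = node(7,4,U),  node(r(7,7),n,7) = R.
Delete trivial equation 7 = 7.
Decompose node/3: 7 = 7,  4 = 4,  h(h(7,7,7),node(R,R,R),e) = U.
Delete trivial equation 7 = 7.
Delete trivial equation 4 = 4.
Bind U := h(h(7,7,7),node(R,R,R),e); no other remaining equation mentions U.
Bind R := node(r(7,7),n,7). Substituting into the earlier binding gives U := h(h(7,7,7),node(node(r(7,7),n,7),node(r(7,7),n,7),node(r(7,7),n,7)),e).
Applying the MGU to either side gives node(r(7,7),node(7,4,h(h(7,7,7),node(node(r(7,7),n,7),node(r(7,7),n,7),node(r(7,7),n,7)),e)),node(r(7,7),n,7)).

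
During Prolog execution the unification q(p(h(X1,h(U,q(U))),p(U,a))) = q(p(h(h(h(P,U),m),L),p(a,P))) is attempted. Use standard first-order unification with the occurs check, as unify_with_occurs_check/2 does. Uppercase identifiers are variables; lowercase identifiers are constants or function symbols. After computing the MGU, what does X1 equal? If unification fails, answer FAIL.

h(h(a,a),m)

Decompose q/1: p(h(X1,h(U,q(U))),p(U,a)) = p(h(h(h(P,U),m),L),p(a,P)).
Decompose p/2: h(X1,h(U,q(U))) = h(h(h(P,U),m),L),  p(U,a) = p(a,P).
Decompose h/2: X1 = h(h(P,U),m),  h(U,q(U)) = L.
Bind X1 := h(h(P,U),m); no other remaining equation mentions X1.
Bind L := h(U,q(U)); no other remaining equation mentions L.
Decompose p/2: U = a,  a = P.
Bind U := a; no other remaining equation mentions U. Substituting into the earlier bindings gives X1 := h(h(P,a),m), L := h(a,q(a)).
Bind P := a. Substituting into the earlier binding gives X1 := h(h(a,a),m).
MGU = { X1 -> h(h(a,a),m), L -> h(a,q(a)), U -> a, P -> a }, so X1 -> h(h(a,a),m).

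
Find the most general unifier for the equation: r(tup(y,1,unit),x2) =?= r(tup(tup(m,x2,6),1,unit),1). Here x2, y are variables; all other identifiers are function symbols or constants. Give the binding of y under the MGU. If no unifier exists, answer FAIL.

Decompose r/2: tup(y,1,unit) =?= tup(tup(m,x2,6),1,unit),  x2 =?= 1.
Decompose tup/3: y =?= tup(m,x2,6),  1 =?= 1,  unit =?= unit.
Bind y := tup(m,x2,6); no other remaining equation mentions y.
Delete trivial equation 1 =?= 1.
Delete trivial equation unit =?= unit.
Bind x2 := 1. Substituting into the earlier binding gives y := tup(m,1,6).
MGU = { y ↦ tup(m,1,6), x2 ↦ 1 }, so y ↦ tup(m,1,6).

tup(m,1,6)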